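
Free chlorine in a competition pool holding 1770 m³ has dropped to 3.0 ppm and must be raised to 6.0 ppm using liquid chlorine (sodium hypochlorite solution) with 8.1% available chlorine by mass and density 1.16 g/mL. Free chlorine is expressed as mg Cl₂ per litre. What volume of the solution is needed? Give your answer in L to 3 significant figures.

56.5 L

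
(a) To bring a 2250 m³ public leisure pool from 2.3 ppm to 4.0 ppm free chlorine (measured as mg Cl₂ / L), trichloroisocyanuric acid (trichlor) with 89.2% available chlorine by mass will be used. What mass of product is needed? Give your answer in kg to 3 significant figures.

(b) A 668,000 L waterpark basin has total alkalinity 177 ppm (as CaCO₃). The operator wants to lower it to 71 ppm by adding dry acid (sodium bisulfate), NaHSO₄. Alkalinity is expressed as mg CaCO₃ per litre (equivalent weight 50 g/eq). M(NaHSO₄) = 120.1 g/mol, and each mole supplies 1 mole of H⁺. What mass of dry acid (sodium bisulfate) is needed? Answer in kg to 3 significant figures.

(a) Volume: 2250 m³ = 2,250,000 L.
(a) Chlorine deficit: 4.0 − 2.3 = 1.7 ppm = 1.7 mg/L as Cl₂.
(a) Cl₂ equivalent needed: 1.7 mg/L × 2,250,000 L = 3,825,000 mg = 3825 g.
(a) Product at 89.2% available chlorine: 3825 / 0.892 = 4288 g.

(b) Alkalinity to neutralize: (177 − 71) = 106 mg/L as CaCO₃ × 668,000 L = 70,810 g as CaCO₃.
(b) Equivalents of H⁺ required: 70,810 ÷ 50 g/eq = 1416 eq = 1416 mol NaHSO₄.
(b) Mass of NaHSO₄: 1416 × 120.1 = 170,100 g.

(a) 4.29 kg; (b) 170 kg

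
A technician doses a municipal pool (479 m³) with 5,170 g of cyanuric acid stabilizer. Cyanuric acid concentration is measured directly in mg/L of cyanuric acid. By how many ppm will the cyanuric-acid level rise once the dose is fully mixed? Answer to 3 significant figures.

10.8 ppm

Volume: 479 m³ = 479,000 L.
Rise: 5,170 g / 479,000 L × 1000 = 10.79 mg/L.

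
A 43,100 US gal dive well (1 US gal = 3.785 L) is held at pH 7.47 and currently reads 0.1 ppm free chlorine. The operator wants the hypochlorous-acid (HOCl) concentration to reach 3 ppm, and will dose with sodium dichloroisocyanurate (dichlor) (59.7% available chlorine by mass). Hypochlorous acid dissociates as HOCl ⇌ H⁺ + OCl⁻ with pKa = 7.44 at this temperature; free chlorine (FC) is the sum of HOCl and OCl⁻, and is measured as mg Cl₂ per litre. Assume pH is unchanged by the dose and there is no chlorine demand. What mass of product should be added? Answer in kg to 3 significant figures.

Volume: 43,100 US gal × 3.785 L/gal = 163,134 L.
[OCl⁻]/[HOCl] = 10^(pH − pKa) = 10^(7.47 − 7.44) = 1.072; fraction as HOCl = 1/(1 + 1.072) = 0.4827.
Free chlorine required for 3 ppm HOCl: 3 / 0.4827 = 6.215 ppm.
FC to add: 6.215 − 0.1 = 6.115 mg/L as Cl₂.
Cl₂ equivalent: 6.115 mg/L × 163,134 L = 997.5 g.
Product at 59.7% available Cl: 997.5 / 0.597 = 1671 g.

1.67 kg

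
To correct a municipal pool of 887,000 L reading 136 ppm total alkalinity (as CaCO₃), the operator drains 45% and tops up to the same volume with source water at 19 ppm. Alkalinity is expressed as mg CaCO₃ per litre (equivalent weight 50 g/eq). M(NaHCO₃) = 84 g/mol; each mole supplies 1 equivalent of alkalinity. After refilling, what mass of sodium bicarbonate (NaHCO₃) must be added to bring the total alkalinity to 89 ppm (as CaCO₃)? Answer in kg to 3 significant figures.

After draining 45% and refilling: 136 × 0.55 + 19 × 0.45 = 83.35 ppm.
Deficit to target: 89 − 83.35 = 5.65 mg/L.
As CaCO₃: 5.65 mg/L × 887,000 L = 5012 g; ÷ 50 g/eq ÷ 1 = 100.2 mol NaHCO₃.
Mass: 100.2 × 84 = 8419 g.

8.42 kg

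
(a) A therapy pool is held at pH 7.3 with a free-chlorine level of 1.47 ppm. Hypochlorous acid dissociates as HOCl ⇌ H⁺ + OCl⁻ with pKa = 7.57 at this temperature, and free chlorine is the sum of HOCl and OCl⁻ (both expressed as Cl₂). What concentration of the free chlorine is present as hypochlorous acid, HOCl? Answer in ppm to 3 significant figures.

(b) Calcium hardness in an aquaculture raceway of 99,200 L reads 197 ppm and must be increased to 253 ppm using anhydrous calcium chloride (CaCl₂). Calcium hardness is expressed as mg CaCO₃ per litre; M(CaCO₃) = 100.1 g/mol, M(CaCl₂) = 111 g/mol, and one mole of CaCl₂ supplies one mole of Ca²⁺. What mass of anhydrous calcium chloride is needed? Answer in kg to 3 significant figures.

(a) 0.956 ppm; (b) 6.16 kg

(a) [OCl⁻]/[HOCl] = 10^(pH − pKa) = 10^(7.3 − 7.57) = 10^-0.27 = 0.537.
(a) Fraction as HOCl = 1 / (1 + 0.537) = 0.6506.
(a) HOCl = 0.6506 × 1.47 ppm = 0.9564 ppm.

(b) Hardness to add: (253 − 197) = 56 mg/L as CaCO₃ × 99,200 L = 5555 g as CaCO₃.
(b) Moles of Ca²⁺ (1 mol Ca²⁺ ≡ 1 mol CaCO₃): 5555 / 100.1 g/mol = 55.5 mol.
(b) Mass of CaCl₂: 55.5 × 111 = 6160 g.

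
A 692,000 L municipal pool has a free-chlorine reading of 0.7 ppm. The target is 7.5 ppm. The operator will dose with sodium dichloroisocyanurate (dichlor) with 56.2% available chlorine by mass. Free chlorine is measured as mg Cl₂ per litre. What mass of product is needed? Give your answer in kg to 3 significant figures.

Chlorine deficit: 7.5 − 0.7 = 6.8 ppm = 6.8 mg/L as Cl₂.
Cl₂ equivalent needed: 6.8 mg/L × 692,000 L = 4,706,000 mg = 4706 g.
Product at 56.2% available chlorine: 4706 / 0.562 = 8373 g.

8.37 kg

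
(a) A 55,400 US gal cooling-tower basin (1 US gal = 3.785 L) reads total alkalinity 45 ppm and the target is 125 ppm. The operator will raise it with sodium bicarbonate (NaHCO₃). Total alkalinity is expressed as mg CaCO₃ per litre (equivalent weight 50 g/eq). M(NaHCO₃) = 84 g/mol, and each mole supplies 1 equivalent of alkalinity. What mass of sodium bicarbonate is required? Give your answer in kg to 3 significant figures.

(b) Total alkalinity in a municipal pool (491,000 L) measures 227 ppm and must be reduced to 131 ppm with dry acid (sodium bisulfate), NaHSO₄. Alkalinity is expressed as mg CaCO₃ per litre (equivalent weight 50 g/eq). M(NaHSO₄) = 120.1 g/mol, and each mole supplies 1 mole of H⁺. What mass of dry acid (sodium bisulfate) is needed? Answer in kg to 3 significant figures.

(a) Volume: 55,400 US gal × 3.785 L/gal = 209,689 L.
(a) Alkalinity to add: (125 − 45) = 80 mg/L as CaCO₃ × 209,689 L = 16,780 g as CaCO₃.
(a) Equivalents: 16,780 g ÷ 50 g/eq = 335.5 eq.
(a) NaHCO₃ supplies 1 eq per mole → 335.5 mol.
(a) Mass: 335.5 mol × 84 g/mol = 28,180 g.

(b) Alkalinity to neutralize: (227 − 131) = 96 mg/L as CaCO₃ × 491,000 L = 47,140 g as CaCO₃.
(b) Equivalents of H⁺ required: 47,140 ÷ 50 g/eq = 942.7 eq = 942.7 mol NaHSO₄.
(b) Mass of NaHSO₄: 942.7 × 120.1 = 113,200 g.

(a) 28.2 kg; (b) 113 kg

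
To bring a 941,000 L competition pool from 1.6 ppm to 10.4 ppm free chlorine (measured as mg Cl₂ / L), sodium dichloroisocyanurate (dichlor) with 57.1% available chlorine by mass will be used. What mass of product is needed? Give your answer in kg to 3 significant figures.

14.5 kg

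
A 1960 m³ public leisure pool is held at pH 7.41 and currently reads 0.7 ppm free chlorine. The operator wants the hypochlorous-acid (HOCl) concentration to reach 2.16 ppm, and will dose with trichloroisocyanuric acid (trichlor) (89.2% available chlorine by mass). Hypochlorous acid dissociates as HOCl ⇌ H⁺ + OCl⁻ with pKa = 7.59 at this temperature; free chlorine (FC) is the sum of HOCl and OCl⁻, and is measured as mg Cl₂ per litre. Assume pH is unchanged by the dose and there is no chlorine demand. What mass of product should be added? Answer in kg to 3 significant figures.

6.34 kg

Volume: 1960 m³ = 1,960,000 L.
[OCl⁻]/[HOCl] = 10^(pH − pKa) = 10^(7.41 − 7.59) = 0.6607; fraction as HOCl = 1/(1 + 0.6607) = 0.6022.
Free chlorine required for 2.16 ppm HOCl: 2.16 / 0.6022 = 3.587 ppm.
FC to add: 3.587 − 0.7 = 2.887 mg/L as Cl₂.
Cl₂ equivalent: 2.887 mg/L × 1,960,000 L = 5659 g.
Product at 89.2% available Cl: 5659 / 0.892 = 6344 g.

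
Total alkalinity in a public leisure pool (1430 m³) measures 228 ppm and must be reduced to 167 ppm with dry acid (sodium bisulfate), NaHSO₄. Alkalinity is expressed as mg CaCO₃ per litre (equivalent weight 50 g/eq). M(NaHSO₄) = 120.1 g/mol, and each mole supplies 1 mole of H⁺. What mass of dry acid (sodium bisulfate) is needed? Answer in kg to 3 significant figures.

210 kg

Volume: 1430 m³ = 1,430,000 L.
Alkalinity to neutralize: (228 − 167) = 61 mg/L as CaCO₃ × 1,430,000 L = 87,230 g as CaCO₃.
Equivalents of H⁺ required: 87,230 ÷ 50 g/eq = 1745 eq = 1745 mol NaHSO₄.
Mass of NaHSO₄: 1745 × 120.1 = 209,500 g.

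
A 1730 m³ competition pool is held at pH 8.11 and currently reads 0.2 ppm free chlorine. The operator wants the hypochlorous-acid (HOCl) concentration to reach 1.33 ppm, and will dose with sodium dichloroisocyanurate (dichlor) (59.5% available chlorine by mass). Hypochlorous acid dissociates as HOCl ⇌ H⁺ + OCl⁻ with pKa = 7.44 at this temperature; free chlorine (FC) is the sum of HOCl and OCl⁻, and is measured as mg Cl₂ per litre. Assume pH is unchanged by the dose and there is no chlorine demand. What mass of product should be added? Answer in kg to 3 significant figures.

Volume: 1730 m³ = 1,730,000 L.
[OCl⁻]/[HOCl] = 10^(pH − pKa) = 10^(8.11 − 7.44) = 4.677; fraction as HOCl = 1/(1 + 4.677) = 0.1761.
Free chlorine required for 1.33 ppm HOCl: 1.33 / 0.1761 = 7.551 ppm.
FC to add: 7.551 − 0.2 = 7.351 mg/L as Cl₂.
Cl₂ equivalent: 7.351 mg/L × 1,730,000 L = 12,720 g.
Product at 59.5% available Cl: 12,720 / 0.595 = 21,370 g.

21.4 kg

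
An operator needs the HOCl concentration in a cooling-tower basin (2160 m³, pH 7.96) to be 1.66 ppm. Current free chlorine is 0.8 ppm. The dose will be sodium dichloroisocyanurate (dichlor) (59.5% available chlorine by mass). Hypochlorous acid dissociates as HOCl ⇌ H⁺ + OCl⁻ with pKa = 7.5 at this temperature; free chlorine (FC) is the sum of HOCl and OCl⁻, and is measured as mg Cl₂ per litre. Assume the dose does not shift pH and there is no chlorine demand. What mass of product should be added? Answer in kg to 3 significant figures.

20.5 kg

Volume: 2160 m³ = 2,160,000 L.
[OCl⁻]/[HOCl] = 10^(pH − pKa) = 10^(7.96 − 7.5) = 2.884; fraction as HOCl = 1/(1 + 2.884) = 0.2575.
Free chlorine required for 1.66 ppm HOCl: 1.66 / 0.2575 = 6.447 ppm.
FC to add: 6.447 − 0.8 = 5.647 mg/L as Cl₂.
Cl₂ equivalent: 5.647 mg/L × 2,160,000 L = 12,200 g.
Product at 59.5% available Cl: 12,200 / 0.595 = 20,500 g.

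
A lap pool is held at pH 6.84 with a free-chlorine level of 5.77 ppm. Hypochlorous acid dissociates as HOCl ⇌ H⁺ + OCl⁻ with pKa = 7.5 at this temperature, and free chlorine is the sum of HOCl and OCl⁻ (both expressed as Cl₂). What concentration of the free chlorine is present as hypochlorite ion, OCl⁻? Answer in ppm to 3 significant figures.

1.04 ppm

[OCl⁻]/[HOCl] = 10^(pH − pKa) = 10^(6.84 − 7.5) = 10^-0.66 = 0.2188.
Fraction as HOCl = 1 / (1 + 0.2188) = 0.8205.
OCl⁻ = (1 − 0.8205) × 5.77 ppm = 1.036 ppm.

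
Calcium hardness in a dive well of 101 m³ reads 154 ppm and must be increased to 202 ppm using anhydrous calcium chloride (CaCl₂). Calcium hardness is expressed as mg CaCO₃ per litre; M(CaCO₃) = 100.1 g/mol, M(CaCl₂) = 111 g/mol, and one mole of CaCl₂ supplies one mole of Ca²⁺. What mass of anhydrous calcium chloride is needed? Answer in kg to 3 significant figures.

5.38 kg

Volume: 101 m³ = 101,000 L.
Hardness to add: (202 − 154) = 48 mg/L as CaCO₃ × 101,000 L = 4848 g as CaCO₃.
Moles of Ca²⁺ (1 mol Ca²⁺ ≡ 1 mol CaCO₃): 4848 / 100.1 g/mol = 48.43 mol.
Mass of CaCl₂: 48.43 × 111 = 5376 g.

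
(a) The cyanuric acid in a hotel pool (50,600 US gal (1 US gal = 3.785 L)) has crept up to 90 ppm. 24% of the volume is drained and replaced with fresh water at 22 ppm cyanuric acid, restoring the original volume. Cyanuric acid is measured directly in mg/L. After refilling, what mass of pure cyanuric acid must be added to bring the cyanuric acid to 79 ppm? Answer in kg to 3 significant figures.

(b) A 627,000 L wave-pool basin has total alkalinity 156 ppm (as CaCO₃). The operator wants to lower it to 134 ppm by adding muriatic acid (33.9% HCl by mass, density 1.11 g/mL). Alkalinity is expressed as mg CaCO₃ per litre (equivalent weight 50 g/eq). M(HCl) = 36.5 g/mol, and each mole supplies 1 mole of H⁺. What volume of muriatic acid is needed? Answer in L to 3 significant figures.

(a) Volume: 50,600 US gal × 3.785 L/gal = 191,521 L.
(a) After draining 24% and refilling: 90 × 0.76 + 22 × 0.24 = 73.68 ppm.
(a) Deficit to target: 79 − 73.68 = 5.32 mg/L.
(a) Mass: 5.32 mg/L × 191,521 L = 1019 g cyanuric acid.

(b) Alkalinity to neutralize: (156 − 134) = 22 mg/L as CaCO₃ × 627,000 L = 13,790 g as CaCO₃.
(b) Equivalents of H⁺ required: 13,790 ÷ 50 g/eq = 275.9 eq = 275.9 mol HCl.
(b) Mass of HCl: 275.9 × 36.5 = 10,070 g.
(b) Mass of 33.9% solution: 10,070 / 0.339 = 29,700 g.
(b) Volume: 29,700 g ÷ 1.11 g/mL = 26,760 mL.

(a) 1.02 kg; (b) 26.8 L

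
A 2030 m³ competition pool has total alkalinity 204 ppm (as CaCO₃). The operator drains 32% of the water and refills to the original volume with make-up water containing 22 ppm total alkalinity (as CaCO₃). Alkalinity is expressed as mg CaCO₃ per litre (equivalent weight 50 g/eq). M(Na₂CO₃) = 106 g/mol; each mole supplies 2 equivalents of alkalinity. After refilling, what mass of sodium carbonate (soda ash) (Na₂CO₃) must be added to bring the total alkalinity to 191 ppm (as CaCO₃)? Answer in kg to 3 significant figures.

97.3 kg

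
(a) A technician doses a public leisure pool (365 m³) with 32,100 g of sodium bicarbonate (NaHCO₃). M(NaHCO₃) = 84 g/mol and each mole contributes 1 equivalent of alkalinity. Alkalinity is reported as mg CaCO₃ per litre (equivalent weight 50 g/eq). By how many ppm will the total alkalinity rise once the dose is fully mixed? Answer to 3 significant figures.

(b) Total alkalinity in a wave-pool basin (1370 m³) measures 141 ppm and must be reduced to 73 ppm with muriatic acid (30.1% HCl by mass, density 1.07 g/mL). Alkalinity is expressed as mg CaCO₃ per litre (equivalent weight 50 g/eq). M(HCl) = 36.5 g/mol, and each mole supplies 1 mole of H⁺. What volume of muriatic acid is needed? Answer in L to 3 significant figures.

(a) 52.3 ppm; (b) 211 L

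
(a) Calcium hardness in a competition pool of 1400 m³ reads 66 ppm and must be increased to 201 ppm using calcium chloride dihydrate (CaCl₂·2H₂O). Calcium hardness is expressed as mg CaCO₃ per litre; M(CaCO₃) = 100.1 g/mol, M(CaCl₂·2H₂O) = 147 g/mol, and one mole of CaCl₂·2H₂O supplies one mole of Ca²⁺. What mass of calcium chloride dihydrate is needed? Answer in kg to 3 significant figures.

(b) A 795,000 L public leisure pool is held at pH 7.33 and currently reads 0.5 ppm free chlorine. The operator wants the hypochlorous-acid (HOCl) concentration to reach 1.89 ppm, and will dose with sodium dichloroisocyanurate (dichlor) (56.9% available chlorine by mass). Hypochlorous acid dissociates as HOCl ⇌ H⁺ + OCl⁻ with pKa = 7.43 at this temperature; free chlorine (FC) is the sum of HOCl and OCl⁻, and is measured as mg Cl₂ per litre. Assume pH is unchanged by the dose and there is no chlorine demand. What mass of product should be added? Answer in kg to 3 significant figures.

(a) 278 kg; (b) 4.04 kg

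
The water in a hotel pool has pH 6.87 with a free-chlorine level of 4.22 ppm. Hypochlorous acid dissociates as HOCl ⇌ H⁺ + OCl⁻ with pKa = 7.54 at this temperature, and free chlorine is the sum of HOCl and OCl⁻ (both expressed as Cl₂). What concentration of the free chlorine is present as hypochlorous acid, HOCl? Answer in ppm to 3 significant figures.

[OCl⁻]/[HOCl] = 10^(pH − pKa) = 10^(6.87 − 7.54) = 10^-0.67 = 0.2138.
Fraction as HOCl = 1 / (1 + 0.2138) = 0.8239.
HOCl = 0.8239 × 4.22 ppm = 3.477 ppm.

3.48 ppm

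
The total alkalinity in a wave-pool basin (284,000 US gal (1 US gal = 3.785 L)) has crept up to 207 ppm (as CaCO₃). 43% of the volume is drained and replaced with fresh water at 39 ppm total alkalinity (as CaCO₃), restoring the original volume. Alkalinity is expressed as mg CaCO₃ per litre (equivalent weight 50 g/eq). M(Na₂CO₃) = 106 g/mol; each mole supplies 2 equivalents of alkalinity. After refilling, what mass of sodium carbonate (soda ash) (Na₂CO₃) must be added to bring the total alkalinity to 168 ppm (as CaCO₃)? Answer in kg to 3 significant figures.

37.9 kg

Volume: 284,000 US gal × 3.785 L/gal = 1,074,940 L.
After draining 43% and refilling: 207 × 0.57 + 39 × 0.43 = 134.76 ppm.
Deficit to target: 168 − 134.76 = 33.24 mg/L.
As CaCO₃: 33.24 mg/L × 1,074,940 L = 35,730 g; ÷ 50 g/eq ÷ 2 = 357.3 mol Na₂CO₃.
Mass: 357.3 × 106 = 37,870 g.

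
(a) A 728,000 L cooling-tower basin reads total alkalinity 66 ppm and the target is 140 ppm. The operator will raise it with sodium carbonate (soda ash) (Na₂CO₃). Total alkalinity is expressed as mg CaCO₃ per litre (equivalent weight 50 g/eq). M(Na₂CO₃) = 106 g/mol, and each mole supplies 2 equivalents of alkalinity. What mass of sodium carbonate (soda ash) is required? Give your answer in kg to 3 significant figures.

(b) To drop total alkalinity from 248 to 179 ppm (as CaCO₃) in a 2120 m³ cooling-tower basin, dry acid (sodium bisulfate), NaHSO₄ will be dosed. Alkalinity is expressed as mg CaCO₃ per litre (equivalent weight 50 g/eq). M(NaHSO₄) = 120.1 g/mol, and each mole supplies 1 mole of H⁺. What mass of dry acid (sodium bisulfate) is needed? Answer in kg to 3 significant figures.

(a) Alkalinity to add: (140 − 66) = 74 mg/L as CaCO₃ × 728,000 L = 53,870 g as CaCO₃.
(a) Equivalents: 53,870 g ÷ 50 g/eq = 1077 eq.
(a) Each mole of Na₂CO₃ supplies 2 eq, so 1077 / 2 = 538.7 mol.
(a) Mass: 538.7 mol × 106 g/mol = 57,100 g.

(b) Volume: 2120 m³ = 2,120,000 L.
(b) Alkalinity to neutralize: (248 − 179) = 69 mg/L as CaCO₃ × 2,120,000 L = 146,300 g as CaCO₃.
(b) Equivalents of H⁺ required: 146,300 ÷ 50 g/eq = 2926 eq = 2926 mol NaHSO₄.
(b) Mass of NaHSO₄: 2926 × 120.1 = 351,400 g.

(a) 57.1 kg; (b) 351 kg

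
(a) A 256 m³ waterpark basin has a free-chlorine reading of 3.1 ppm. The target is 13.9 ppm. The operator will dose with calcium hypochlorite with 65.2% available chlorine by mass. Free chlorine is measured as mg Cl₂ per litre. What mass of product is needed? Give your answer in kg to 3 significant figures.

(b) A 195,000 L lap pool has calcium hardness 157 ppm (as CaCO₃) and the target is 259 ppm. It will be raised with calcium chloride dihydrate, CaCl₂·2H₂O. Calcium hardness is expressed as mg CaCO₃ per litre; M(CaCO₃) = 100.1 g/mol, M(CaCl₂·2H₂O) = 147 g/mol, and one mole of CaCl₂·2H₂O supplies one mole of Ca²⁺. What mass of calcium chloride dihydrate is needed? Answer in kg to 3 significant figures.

(a) Volume: 256 m³ = 256,000 L.
(a) Chlorine deficit: 13.9 − 3.1 = 10.8 ppm = 10.8 mg/L as Cl₂.
(a) Cl₂ equivalent needed: 10.8 mg/L × 256,000 L = 2,765,000 mg = 2765 g.
(a) Product at 65.2% available chlorine: 2765 / 0.652 = 4240 g.

(b) Hardness to add: (259 − 157) = 102 mg/L as CaCO₃ × 195,000 L = 19,890 g as CaCO₃.
(b) Moles of Ca²⁺ (1 mol Ca²⁺ ≡ 1 mol CaCO₃): 19,890 / 100.1 g/mol = 198.7 mol.
(b) Mass of CaCl₂·2H₂O: 198.7 × 147 = 29,210 g.

(a) 4.24 kg; (b) 29.2 kg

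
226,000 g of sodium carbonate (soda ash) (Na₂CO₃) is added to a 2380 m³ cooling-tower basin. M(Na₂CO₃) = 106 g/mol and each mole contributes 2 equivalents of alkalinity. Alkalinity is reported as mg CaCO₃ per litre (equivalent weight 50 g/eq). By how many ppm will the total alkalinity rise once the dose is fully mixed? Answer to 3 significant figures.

Volume: 2380 m³ = 2,380,000 L.
Moles of Na₂CO₃: 226,000 g ÷ 106 g/mol = 2132 mol → 4264 eq of alkalinity.
As CaCO₃: 4264 eq × 50 g/eq = 213,200 g.
Rise: 213,200 g / 2,380,000 L × 1000 = 89.58 mg/L.

89.6 ppm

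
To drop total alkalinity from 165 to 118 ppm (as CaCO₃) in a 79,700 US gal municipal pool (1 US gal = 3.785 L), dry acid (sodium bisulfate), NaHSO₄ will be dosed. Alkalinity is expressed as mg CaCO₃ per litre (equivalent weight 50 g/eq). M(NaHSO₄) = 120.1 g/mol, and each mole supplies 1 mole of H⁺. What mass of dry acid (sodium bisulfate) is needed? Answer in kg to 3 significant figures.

Volume: 79,700 US gal × 3.785 L/gal = 301,664 L.
Alkalinity to neutralize: (165 − 118) = 47 mg/L as CaCO₃ × 301,664 L = 14,180 g as CaCO₃.
Equivalents of H⁺ required: 14,180 ÷ 50 g/eq = 283.6 eq = 283.6 mol NaHSO₄.
Mass of NaHSO₄: 283.6 × 120.1 = 34,060 g.

34.1 kg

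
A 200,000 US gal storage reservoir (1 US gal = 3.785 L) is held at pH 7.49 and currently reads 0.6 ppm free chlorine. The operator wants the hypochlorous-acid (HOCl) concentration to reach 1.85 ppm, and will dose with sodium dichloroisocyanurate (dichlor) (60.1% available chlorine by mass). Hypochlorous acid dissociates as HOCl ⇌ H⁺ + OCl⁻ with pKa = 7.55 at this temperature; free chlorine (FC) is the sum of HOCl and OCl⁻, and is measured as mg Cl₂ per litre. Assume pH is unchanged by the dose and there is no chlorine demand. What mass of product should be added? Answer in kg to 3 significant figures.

3.60 kg

Volume: 200,000 US gal × 3.785 L/gal = 757,000 L.
[OCl⁻]/[HOCl] = 10^(pH − pKa) = 10^(7.49 − 7.55) = 0.871; fraction as HOCl = 1/(1 + 0.871) = 0.5345.
Free chlorine required for 1.85 ppm HOCl: 1.85 / 0.5345 = 3.461 ppm.
FC to add: 3.461 − 0.6 = 2.861 mg/L as Cl₂.
Cl₂ equivalent: 2.861 mg/L × 757,000 L = 2166 g.
Product at 60.1% available Cl: 2166 / 0.601 = 3604 g.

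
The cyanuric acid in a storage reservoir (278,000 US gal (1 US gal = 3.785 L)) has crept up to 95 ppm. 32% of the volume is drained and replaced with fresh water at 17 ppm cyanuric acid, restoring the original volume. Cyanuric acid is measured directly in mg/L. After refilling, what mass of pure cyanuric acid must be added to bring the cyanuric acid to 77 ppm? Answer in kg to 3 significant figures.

7.32 kg

Volume: 278,000 US gal × 3.785 L/gal = 1,052,230 L.
After draining 32% and refilling: 95 × 0.68 + 17 × 0.32 = 70.04 ppm.
Deficit to target: 77 − 70.04 = 6.96 mg/L.
Mass: 6.96 mg/L × 1,052,230 L = 7324 g cyanuric acid.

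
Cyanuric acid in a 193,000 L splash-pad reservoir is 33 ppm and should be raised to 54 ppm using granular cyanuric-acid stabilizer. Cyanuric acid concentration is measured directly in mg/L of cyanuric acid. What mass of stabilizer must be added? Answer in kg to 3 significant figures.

CYA to add: (54 − 33) = 21 mg/L × 193,000 L = 4053 g cyanuric acid.

4.05 kg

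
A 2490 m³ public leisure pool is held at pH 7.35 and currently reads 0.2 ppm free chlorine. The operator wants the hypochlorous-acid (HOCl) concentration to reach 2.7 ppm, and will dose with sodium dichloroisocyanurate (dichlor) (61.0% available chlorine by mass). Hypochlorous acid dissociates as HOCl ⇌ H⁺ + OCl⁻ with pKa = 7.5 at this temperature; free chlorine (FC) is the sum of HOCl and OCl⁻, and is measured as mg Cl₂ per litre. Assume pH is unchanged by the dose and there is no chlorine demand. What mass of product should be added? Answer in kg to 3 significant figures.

18.0 kg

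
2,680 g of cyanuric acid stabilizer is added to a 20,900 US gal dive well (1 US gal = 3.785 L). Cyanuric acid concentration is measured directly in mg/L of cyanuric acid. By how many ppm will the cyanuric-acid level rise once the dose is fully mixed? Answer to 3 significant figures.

33.9 ppm

Volume: 20,900 US gal × 3.785 L/gal = 79,106 L.
Rise: 2,680 g / 79,106 L × 1000 = 33.88 mg/L.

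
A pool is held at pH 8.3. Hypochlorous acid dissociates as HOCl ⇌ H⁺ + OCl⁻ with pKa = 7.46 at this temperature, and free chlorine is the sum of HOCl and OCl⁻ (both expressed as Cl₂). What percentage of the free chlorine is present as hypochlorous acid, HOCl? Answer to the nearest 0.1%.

12.6%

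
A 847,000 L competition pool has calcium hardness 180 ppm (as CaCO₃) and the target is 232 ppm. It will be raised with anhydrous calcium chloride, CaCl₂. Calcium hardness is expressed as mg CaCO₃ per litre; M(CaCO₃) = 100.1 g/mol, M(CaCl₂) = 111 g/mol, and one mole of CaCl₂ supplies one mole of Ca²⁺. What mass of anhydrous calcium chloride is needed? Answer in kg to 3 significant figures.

Hardness to add: (232 − 180) = 52 mg/L as CaCO₃ × 847,000 L = 44,040 g as CaCO₃.
Moles of Ca²⁺ (1 mol Ca²⁺ ≡ 1 mol CaCO₃): 44,040 / 100.1 g/mol = 440 mol.
Mass of CaCl₂: 440 × 111 = 48,840 g.

48.8 kg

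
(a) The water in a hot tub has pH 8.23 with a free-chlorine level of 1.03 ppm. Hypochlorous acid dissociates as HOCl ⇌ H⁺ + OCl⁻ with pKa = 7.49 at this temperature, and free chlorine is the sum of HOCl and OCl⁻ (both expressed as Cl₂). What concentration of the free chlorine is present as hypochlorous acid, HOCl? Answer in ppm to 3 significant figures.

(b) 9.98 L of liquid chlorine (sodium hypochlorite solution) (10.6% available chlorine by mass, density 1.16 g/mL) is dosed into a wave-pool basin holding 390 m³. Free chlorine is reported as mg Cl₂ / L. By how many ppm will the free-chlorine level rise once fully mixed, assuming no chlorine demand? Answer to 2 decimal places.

(a) 0.159 ppm; (b) 3.15 ppm

(a) [OCl⁻]/[HOCl] = 10^(pH − pKa) = 10^(8.23 − 7.49) = 10^0.74 = 5.495.
(a) Fraction as HOCl = 1 / (1 + 5.495) = 0.154.
(a) HOCl = 0.154 × 1.03 ppm = 0.1586 ppm.

(b) Volume: 390 m³ = 390,000 L.
(b) Mass of solution: 9.98 L × 1000 mL/L × 1.16 g/mL = 11,580 g.
(b) Available chlorine delivered: 11,580 g × 0.106 = 1227 g as Cl₂.
(b) Concentration rise: 1227 g / 390,000 L = 3.147 mg/L = 3.15 ppm.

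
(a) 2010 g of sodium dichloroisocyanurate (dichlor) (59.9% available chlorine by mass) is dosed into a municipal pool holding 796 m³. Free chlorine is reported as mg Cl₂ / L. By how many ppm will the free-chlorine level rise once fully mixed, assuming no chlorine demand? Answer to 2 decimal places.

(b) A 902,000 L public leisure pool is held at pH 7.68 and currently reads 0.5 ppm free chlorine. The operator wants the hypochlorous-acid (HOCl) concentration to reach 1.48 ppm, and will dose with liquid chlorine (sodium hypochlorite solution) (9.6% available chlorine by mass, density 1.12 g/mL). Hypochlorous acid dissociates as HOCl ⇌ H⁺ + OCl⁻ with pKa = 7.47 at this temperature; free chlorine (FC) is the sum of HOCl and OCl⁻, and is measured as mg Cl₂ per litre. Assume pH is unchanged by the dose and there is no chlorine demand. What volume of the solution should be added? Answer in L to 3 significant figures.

(a) 1.51 ppm; (b) 28.4 L

(a) Volume: 796 m³ = 796,000 L.
(a) Available chlorine delivered: 2010 g × 0.599 = 1204 g as Cl₂.
(a) Concentration rise: 1204 g / 796,000 L = 1.513 mg/L = 1.51 ppm.

(b) [OCl⁻]/[HOCl] = 10^(pH − pKa) = 10^(7.68 − 7.47) = 1.622; fraction as HOCl = 1/(1 + 1.622) = 0.3814.
(b) Free chlorine required for 1.48 ppm HOCl: 1.48 / 0.3814 = 3.88 ppm.
(b) FC to add: 3.88 − 0.5 = 3.38 mg/L as Cl₂.
(b) Cl₂ equivalent: 3.38 mg/L × 902,000 L = 3049 g.
(b) Product at 9.6% available Cl: 3049 / 0.096 = 31,760 g.
(b) Volume: 31,760 g ÷ 1.12 g/mL = 28,360 mL.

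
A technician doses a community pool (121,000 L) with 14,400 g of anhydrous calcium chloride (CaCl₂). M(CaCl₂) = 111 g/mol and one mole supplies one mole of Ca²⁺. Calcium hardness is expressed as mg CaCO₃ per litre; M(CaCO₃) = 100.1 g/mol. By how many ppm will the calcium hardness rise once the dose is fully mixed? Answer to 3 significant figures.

Moles of Ca²⁺: 14,400 g ÷ 111 g/mol = 129.7 mol.
As CaCO₃: 129.7 mol × 100.1 g/mol = 12,990 g.
Rise: 12,990 g / 121,000 L × 1000 = 107.3 mg/L.

107 ppm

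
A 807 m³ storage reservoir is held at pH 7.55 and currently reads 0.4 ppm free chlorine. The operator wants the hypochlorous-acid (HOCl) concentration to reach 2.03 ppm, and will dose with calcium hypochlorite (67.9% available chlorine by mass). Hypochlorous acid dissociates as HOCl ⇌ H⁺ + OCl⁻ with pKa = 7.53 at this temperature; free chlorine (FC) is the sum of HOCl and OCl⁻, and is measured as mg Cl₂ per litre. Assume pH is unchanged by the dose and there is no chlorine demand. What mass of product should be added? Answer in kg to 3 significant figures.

Volume: 807 m³ = 807,000 L.
[OCl⁻]/[HOCl] = 10^(pH − pKa) = 10^(7.55 − 7.53) = 1.047; fraction as HOCl = 1/(1 + 1.047) = 0.4885.
Free chlorine required for 2.03 ppm HOCl: 2.03 / 0.4885 = 4.156 ppm.
FC to add: 4.156 − 0.4 = 3.756 mg/L as Cl₂.
Cl₂ equivalent: 3.756 mg/L × 807,000 L = 3031 g.
Product at 67.9% available Cl: 3031 / 0.679 = 4464 g.

4.46 kg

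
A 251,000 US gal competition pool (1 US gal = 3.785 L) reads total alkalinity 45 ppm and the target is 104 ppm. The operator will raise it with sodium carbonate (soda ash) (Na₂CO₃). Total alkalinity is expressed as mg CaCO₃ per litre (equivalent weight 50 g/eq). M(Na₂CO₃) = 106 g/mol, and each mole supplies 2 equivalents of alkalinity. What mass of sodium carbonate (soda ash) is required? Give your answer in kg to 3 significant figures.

Volume: 251,000 US gal × 3.785 L/gal = 950,035 L.
Alkalinity to add: (104 − 45) = 59 mg/L as CaCO₃ × 950,035 L = 56,050 g as CaCO₃.
Equivalents: 56,050 g ÷ 50 g/eq = 1121 eq.
Each mole of Na₂CO₃ supplies 2 eq, so 1121 / 2 = 560.5 mol.
Mass: 560.5 mol × 106 g/mol = 59,420 g.

59.4 kg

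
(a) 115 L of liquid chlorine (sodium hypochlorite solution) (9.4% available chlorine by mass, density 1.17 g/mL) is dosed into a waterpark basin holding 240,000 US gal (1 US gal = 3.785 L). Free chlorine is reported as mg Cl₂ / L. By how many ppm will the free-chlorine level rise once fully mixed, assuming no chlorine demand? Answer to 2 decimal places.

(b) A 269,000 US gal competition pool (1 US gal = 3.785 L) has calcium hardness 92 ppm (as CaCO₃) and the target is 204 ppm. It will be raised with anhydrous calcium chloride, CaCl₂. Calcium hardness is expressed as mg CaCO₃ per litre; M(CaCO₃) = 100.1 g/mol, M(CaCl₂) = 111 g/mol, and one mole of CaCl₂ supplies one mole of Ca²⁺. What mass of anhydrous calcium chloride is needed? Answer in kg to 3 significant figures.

(a) 13.92 ppm; (b) 126 kg

(a) Volume: 240,000 US gal × 3.785 L/gal = 908,400 L.
(a) Mass of solution: 115 L × 1000 mL/L × 1.17 g/mL = 134,600 g.
(a) Available chlorine delivered: 134,600 g × 0.094 = 12,650 g as Cl₂.
(a) Concentration rise: 12,650 g / 908,400 L = 13.92 mg/L = 13.92 ppm.

(b) Volume: 269,000 US gal × 3.785 L/gal = 1,018,165 L.
(b) Hardness to add: (204 − 92) = 112 mg/L as CaCO₃ × 1,018,165 L = 114,000 g as CaCO₃.
(b) Moles of Ca²⁺ (1 mol Ca²⁺ ≡ 1 mol CaCO₃): 114,000 / 100.1 g/mol = 1139 mol.
(b) Mass of CaCl₂: 1139 × 111 = 126,500 g.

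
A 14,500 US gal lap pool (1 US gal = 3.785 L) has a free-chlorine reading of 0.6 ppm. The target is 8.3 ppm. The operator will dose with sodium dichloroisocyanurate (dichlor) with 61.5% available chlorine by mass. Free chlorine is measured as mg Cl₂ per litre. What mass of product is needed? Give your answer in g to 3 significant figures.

687 g

Volume: 14,500 US gal × 3.785 L/gal = 54,882 L.
Chlorine deficit: 8.3 − 0.6 = 7.7 ppm = 7.7 mg/L as Cl₂.
Cl₂ equivalent needed: 7.7 mg/L × 54,882 L = 422,600 mg = 422.6 g.
Product at 61.5% available chlorine: 422.6 / 0.615 = 687.1 g.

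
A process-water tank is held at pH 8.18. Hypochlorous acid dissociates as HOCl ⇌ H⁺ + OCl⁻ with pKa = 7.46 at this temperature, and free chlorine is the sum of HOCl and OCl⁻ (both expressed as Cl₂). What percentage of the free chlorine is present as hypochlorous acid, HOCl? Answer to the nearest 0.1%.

16.0%

[OCl⁻]/[HOCl] = 10^(pH − pKa) = 10^(8.18 − 7.46) = 10^0.72 = 5.248.
Fraction as HOCl = 1 / (1 + 5.248) = 0.16.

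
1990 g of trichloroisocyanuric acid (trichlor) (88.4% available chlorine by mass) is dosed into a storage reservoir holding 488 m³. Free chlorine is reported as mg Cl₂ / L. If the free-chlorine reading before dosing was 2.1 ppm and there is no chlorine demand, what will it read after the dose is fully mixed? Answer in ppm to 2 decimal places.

Volume: 488 m³ = 488,000 L.
Available chlorine delivered: 1990 g × 0.884 = 1759 g as Cl₂.
Concentration rise: 1759 g / 488,000 L = 3.605 mg/L = 3.60 ppm.
Final FC: 2.1 + 3.60 = 5.70 ppm.

5.70 ppm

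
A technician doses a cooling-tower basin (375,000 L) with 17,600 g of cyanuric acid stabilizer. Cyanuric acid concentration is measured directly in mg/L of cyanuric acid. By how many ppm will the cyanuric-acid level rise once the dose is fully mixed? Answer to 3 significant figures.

Rise: 17,600 g / 375,000 L × 1000 = 46.93 mg/L.

46.9 ppm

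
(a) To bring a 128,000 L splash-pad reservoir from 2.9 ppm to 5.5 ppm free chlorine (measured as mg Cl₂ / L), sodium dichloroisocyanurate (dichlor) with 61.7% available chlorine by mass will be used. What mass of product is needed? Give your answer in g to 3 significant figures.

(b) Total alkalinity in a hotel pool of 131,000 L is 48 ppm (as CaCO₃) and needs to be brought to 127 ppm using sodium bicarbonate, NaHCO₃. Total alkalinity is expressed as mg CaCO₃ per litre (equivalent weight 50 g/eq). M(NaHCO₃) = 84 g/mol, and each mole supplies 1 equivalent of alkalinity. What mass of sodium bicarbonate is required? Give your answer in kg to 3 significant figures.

(a) Chlorine deficit: 5.5 − 2.9 = 2.6 ppm = 2.6 mg/L as Cl₂.
(a) Cl₂ equivalent needed: 2.6 mg/L × 128,000 L = 332,800 mg = 332.8 g.
(a) Product at 61.7% available chlorine: 332.8 / 0.617 = 539.4 g.

(b) Alkalinity to add: (127 − 48) = 79 mg/L as CaCO₃ × 131,000 L = 10,350 g as CaCO₃.
(b) Equivalents: 10,350 g ÷ 50 g/eq = 207 eq.
(b) NaHCO₃ supplies 1 eq per mole → 207 mol.
(b) Mass: 207 mol × 84 g/mol = 17,390 g.

(a) 539 g; (b) 17.4 kg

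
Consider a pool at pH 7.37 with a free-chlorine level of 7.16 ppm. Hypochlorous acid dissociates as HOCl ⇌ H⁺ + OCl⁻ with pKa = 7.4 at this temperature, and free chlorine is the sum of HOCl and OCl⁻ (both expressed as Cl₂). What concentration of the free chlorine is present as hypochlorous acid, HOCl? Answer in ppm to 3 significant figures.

3.70 ppm

[OCl⁻]/[HOCl] = 10^(pH − pKa) = 10^(7.37 − 7.4) = 10^-0.03 = 0.9333.
Fraction as HOCl = 1 / (1 + 0.9333) = 0.5173.
HOCl = 0.5173 × 7.16 ppm = 3.704 ppm.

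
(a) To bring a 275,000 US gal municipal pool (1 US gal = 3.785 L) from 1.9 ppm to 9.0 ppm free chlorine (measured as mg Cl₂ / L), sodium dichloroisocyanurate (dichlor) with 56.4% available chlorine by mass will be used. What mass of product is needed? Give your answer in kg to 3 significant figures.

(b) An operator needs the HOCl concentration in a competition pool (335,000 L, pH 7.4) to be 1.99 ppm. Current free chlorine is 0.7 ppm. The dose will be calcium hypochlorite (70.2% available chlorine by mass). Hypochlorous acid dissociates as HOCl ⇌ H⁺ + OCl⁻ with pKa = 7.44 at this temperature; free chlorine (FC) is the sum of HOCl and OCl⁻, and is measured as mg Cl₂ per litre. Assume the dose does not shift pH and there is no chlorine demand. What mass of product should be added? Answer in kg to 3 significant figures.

(a) Volume: 275,000 US gal × 3.785 L/gal = 1,040,875 L.
(a) Chlorine deficit: 9.0 − 1.9 = 7.1 ppm = 7.1 mg/L as Cl₂.
(a) Cl₂ equivalent needed: 7.1 mg/L × 1,040,875 L = 7,390,000 mg = 7390 g.
(a) Product at 56.4% available chlorine: 7390 / 0.564 = 13,100 g.

(b) [OCl⁻]/[HOCl] = 10^(pH − pKa) = 10^(7.4 − 7.44) = 0.912; fraction as HOCl = 1/(1 + 0.912) = 0.523.
(b) Free chlorine required for 1.99 ppm HOCl: 1.99 / 0.523 = 3.805 ppm.
(b) FC to add: 3.805 − 0.7 = 3.105 mg/L as Cl₂.
(b) Cl₂ equivalent: 3.105 mg/L × 335,000 L = 1040 g.
(b) Product at 70.2% available Cl: 1040 / 0.702 = 1482 g.

(a) 13.1 kg; (b) 1.48 kg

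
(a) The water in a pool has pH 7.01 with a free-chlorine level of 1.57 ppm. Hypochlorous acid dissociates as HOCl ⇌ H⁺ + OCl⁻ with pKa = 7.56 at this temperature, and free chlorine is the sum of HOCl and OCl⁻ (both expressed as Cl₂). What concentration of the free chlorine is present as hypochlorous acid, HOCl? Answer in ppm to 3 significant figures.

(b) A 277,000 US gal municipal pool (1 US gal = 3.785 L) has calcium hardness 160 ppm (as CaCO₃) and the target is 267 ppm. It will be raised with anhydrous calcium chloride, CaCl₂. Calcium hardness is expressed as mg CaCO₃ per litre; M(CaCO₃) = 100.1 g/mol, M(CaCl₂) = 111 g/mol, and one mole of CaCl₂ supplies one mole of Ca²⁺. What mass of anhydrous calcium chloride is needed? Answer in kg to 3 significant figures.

(a) 1.22 ppm; (b) 124 kg

(a) [OCl⁻]/[HOCl] = 10^(pH − pKa) = 10^(7.01 − 7.56) = 10^-0.55 = 0.2818.
(a) Fraction as HOCl = 1 / (1 + 0.2818) = 0.7801.
(a) HOCl = 0.7801 × 1.57 ppm = 1.225 ppm.

(b) Volume: 277,000 US gal × 3.785 L/gal = 1,048,445 L.
(b) Hardness to add: (267 − 160) = 107 mg/L as CaCO₃ × 1,048,445 L = 112,200 g as CaCO₃.
(b) Moles of Ca²⁺ (1 mol Ca²⁺ ≡ 1 mol CaCO₃): 112,200 / 100.1 g/mol = 1121 mol.
(b) Mass of CaCl₂: 1121 × 111 = 124,400 g.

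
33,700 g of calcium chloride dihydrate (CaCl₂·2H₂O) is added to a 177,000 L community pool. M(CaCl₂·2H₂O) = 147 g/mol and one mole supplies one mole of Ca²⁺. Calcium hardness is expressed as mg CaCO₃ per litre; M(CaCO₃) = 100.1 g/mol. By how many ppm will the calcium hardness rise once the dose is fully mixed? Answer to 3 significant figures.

Moles of Ca²⁺: 33,700 g ÷ 147 g/mol = 229.3 mol.
As CaCO₃: 229.3 mol × 100.1 g/mol = 22,950 g.
Rise: 22,950 g / 177,000 L × 1000 = 129.7 mg/L.

130 ppm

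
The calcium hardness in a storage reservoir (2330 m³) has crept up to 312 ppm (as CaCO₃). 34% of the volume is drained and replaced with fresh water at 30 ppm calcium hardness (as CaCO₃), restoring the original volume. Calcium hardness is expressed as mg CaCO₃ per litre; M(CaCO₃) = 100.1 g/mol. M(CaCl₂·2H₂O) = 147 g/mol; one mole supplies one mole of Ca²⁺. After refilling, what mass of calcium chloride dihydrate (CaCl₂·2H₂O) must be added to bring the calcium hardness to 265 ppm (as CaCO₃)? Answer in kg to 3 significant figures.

Volume: 2330 m³ = 2,330,000 L.
After draining 34% and refilling: 312 × 0.66 + 30 × 0.34 = 216.12 ppm.
Deficit to target: 265 − 216.12 = 48.88 mg/L.
As CaCO₃: 48.88 mg/L × 2,330,000 L = 113,900 g; ÷ 100.1 = 1138 mol Ca²⁺.
Mass: 1138 × 147 = 167,300 g.

167 kg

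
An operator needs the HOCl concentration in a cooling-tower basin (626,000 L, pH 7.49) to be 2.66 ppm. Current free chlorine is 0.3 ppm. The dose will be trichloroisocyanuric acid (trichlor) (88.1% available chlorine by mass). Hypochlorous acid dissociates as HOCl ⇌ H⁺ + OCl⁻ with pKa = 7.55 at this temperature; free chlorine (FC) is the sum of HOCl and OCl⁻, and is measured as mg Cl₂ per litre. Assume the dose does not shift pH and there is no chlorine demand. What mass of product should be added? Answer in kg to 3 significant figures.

[OCl⁻]/[HOCl] = 10^(pH − pKa) = 10^(7.49 − 7.55) = 0.871; fraction as HOCl = 1/(1 + 0.871) = 0.5345.
Free chlorine required for 2.66 ppm HOCl: 2.66 / 0.5345 = 4.977 ppm.
FC to add: 4.977 − 0.3 = 4.677 mg/L as Cl₂.
Cl₂ equivalent: 4.677 mg/L × 626,000 L = 2928 g.
Product at 88.1% available Cl: 2928 / 0.881 = 3323 g.

3.32 kg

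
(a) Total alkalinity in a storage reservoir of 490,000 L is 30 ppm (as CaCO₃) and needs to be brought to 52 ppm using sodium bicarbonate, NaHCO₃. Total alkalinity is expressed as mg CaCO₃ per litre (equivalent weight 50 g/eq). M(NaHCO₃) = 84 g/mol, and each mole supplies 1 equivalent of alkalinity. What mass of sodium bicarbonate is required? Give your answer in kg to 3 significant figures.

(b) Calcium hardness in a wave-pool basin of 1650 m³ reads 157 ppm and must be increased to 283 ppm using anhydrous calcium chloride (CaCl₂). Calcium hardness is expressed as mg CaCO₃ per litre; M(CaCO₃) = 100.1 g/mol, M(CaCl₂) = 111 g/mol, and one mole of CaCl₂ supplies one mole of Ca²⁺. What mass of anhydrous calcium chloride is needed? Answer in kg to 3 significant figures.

(a) Alkalinity to add: (52 − 30) = 22 mg/L as CaCO₃ × 490,000 L = 10,780 g as CaCO₃.
(a) Equivalents: 10,780 g ÷ 50 g/eq = 215.6 eq.
(a) NaHCO₃ supplies 1 eq per mole → 215.6 mol.
(a) Mass: 215.6 mol × 84 g/mol = 18,110 g.

(b) Volume: 1650 m³ = 1,650,000 L.
(b) Hardness to add: (283 − 157) = 126 mg/L as CaCO₃ × 1,650,000 L = 207,900 g as CaCO₃.
(b) Moles of Ca²⁺ (1 mol Ca²⁺ ≡ 1 mol CaCO₃): 207,900 / 100.1 g/mol = 2077 mol.
(b) Mass of CaCl₂: 2077 × 111 = 230,500 g.

(a) 18.1 kg; (b) 231 kg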